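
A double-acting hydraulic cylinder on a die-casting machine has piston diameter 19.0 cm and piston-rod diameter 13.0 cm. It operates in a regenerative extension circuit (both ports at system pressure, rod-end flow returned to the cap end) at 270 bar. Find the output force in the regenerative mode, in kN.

F ≈ 358 kN

With equal pressure on both faces, forces on the annular region cancel; the net push is pressure × rod cross-section.
Rod cross-section A_rod = π/4 × (13.0 cm)² = 132.7 cm^2
F = P × A_rod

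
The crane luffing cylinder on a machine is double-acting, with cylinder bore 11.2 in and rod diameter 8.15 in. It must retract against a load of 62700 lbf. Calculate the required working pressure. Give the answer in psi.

P ≈ 1350 psi

Rod-side annular area A_ann = π/4 × (11.2² − 8.15²) = 46.35 in^2
Retraction: pressure acts on the annular area.
P = F / A = 62700 lbf / A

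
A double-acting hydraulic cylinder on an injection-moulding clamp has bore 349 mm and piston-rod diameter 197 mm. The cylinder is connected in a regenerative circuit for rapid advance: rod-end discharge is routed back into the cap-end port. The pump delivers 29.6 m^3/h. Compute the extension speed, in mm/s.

In regeneration the rod-end outflow joins the pump flow into the cap end, so the net volume the pump must supply per unit advance equals the rod cross-section area.
Rod cross-section A_rod = π/4 × (197 mm)² = 30480 mm^2
v = Q_pump / A_rod

v ≈ 270 mm/s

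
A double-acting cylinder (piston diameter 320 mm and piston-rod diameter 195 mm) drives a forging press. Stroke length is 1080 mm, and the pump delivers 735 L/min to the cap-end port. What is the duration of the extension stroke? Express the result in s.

Cap-side area A_cap = π/4 × (320 mm)² = 80420 mm^2
Swept volume V = A × L; t = V / Q = A·L / Q

t ≈ 7.09 s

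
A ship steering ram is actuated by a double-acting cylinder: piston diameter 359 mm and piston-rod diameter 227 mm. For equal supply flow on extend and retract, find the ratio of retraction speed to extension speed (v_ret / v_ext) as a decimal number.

Cap-side area A_cap = π/4 × (359 mm)² = 1.012e5 mm^2
Rod-side annular area A_ann = π/4 × (359² − 227²) = 60750 mm^2
For equal Q, v ∝ 1/A, so v_ret/v_ext = A_cap/A_ann.

v_ret/v_ext ≈ 1.67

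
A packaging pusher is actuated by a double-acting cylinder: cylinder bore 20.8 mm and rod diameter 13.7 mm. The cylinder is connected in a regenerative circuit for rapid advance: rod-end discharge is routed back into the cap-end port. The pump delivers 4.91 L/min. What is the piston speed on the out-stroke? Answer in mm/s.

In regeneration the rod-end outflow joins the pump flow into the cap end, so the net volume the pump must supply per unit advance equals the rod cross-section area.
Rod cross-section A_rod = π/4 × (13.7 mm)² = 147.4 mm^2
v = Q_pump / A_rod

v ≈ 555 mm/s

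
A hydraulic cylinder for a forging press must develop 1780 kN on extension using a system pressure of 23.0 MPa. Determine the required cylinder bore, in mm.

D ≈ 314 mm

Extension force acts on the full piston face: F = P × (π/4)D².
D = √(4F / (πP)) = √(4 × 1780 kN / (π × 23.0 MPa))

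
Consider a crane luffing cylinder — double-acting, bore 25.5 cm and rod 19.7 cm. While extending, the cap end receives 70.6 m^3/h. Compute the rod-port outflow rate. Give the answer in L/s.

Q_out ≈ 7.91 L/s

Cap-side area A_cap = π/4 × (25.5 cm)² = 510.7 cm^2
Rod-side annular area A_ann = π/4 × (25.5² − 19.7²) = 205.9 cm^2
Piston speed v = Q_in/A_cap; rod-end outflow Q_out = v × A_ann = Q_in × A_ann/A_cap.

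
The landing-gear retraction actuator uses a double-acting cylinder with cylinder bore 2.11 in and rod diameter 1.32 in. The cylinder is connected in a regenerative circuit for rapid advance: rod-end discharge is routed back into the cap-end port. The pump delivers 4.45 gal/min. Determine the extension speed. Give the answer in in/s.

v ≈ 12.5 in/s

In regeneration the rod-end outflow joins the pump flow into the cap end, so the net volume the pump must supply per unit advance equals the rod cross-section area.
Rod cross-section A_rod = π/4 × (1.32 in)² = 1.368 in^2
v = Q_pump / A_rod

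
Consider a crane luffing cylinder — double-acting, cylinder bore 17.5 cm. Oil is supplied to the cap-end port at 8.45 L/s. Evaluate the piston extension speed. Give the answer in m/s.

Cap-side area A_cap = π/4 × (17.5 cm)² = 240.5 cm^2
v = Q / A

v ≈ 0.351 m/s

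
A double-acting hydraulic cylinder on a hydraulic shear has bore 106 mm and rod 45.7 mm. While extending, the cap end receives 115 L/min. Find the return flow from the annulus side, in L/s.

Q_out ≈ 1.56 L/s

Cap-side area A_cap = π/4 × (106 mm)² = 8825 mm^2
Rod-side annular area A_ann = π/4 × (106² − 45.7²) = 7184 mm^2
Piston speed v = Q_in/A_cap; rod-end outflow Q_out = v × A_ann = Q_in × A_ann/A_cap.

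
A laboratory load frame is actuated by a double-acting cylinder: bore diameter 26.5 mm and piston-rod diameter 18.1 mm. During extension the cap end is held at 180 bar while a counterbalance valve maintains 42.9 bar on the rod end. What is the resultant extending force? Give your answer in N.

F ≈ 8670 N

Cap-side area A_cap = π/4 × (26.5 mm)² = 551.5 mm^2
Rod-side annular area A_ann = π/4 × (26.5² − 18.1²) = 294.2 mm^2
Net thrust = P_cap·A_cap − P_rod·A_ann = 9928 N − 1262 N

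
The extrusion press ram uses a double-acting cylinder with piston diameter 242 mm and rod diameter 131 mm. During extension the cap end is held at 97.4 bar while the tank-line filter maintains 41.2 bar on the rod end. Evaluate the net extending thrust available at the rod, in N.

F ≈ 3.14e5 N

Cap-side area A_cap = π/4 × (242 mm)² = 46000 mm^2
Rod-side annular area A_ann = π/4 × (242² − 131²) = 32520 mm^2
Net thrust = P_cap·A_cap − P_rod·A_ann = 4.480e5 N − 1.340e5 N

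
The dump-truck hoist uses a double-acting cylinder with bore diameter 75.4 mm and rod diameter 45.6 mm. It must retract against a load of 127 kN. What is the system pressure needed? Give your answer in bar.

Rod-side annular area A_ann = π/4 × (75.4² − 45.6²) = 2832 mm^2
Retraction: pressure acts on the annular area.
P = F / A = 127 kN / A

P ≈ 448 bar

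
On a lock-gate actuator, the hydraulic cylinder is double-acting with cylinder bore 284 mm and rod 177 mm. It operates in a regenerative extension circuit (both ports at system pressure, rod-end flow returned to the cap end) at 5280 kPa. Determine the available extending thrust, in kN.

F ≈ 130 kN

With equal pressure on both faces, forces on the annular region cancel; the net push is pressure × rod cross-section.
Rod cross-section A_rod = π/4 × (177 mm)² = 24610 mm^2
F = P × A_rod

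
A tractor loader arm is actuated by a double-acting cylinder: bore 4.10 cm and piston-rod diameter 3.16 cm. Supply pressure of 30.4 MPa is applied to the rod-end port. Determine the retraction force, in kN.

F ≈ 16.3 kN

Rod-side annular area A_ann = π/4 × (4.10² − 3.16²) = 5.360 cm^2
On retraction the pressure acts on the annular area (bore minus rod).
F = P × A_ann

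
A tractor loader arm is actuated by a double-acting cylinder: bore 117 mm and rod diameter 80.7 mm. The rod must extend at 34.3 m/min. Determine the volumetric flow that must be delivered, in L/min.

Cap-side area A_cap = π/4 × (117 mm)² = 10750 mm^2
Q = A × v

Q ≈ 369 L/min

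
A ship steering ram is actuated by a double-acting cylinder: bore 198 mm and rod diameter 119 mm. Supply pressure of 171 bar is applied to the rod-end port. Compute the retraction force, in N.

F ≈ 3.36e5 N

Rod-side annular area A_ann = π/4 × (198² − 119²) = 19670 mm^2
On retraction the pressure acts on the annular area (bore minus rod).
F = P × A_ann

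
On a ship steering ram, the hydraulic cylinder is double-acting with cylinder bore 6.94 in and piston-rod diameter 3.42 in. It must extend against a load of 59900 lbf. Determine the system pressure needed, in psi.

Cap-side area A_cap = π/4 × (6.94 in)² = 37.83 in^2
P = F / A = 59900 lbf / A

P ≈ 1580 psi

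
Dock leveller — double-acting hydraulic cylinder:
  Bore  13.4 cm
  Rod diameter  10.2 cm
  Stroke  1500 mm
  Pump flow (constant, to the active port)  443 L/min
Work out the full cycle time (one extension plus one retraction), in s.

t ≈ 4.07 s

Cap-side area A_cap = π/4 × (13.4 cm)² = 141.0 cm^2
Rod-side annular area A_ann = π/4 × (13.4² − 10.2²) = 59.31 cm^2
t_ext = A_cap·L/Q = 2.865 s
t_ret = A_ann·L/Q = 1.205 s
t_cycle = t_ext + t_ret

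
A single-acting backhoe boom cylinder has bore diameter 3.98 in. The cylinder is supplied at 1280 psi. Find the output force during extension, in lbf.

F ≈ 15900 lbf

Cap-side area A_cap = π/4 × (3.98 in)² = 12.44 in^2
F = P × A_cap = 1280 psi × A_cap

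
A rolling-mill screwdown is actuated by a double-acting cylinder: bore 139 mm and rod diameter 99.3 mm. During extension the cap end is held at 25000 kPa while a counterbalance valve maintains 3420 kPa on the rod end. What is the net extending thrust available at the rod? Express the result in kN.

Cap-side area A_cap = π/4 × (139 mm)² = 15170 mm^2
Rod-side annular area A_ann = π/4 × (139² − 99.3²) = 7430 mm^2
Net thrust = P_cap·A_cap − P_rod·A_ann = 379.4 kN − 25.41 kN

F ≈ 354 kN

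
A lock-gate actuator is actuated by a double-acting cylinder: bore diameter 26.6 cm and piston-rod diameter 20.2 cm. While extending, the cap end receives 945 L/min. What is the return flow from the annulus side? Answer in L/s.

Q_out ≈ 6.67 L/s

Cap-side area A_cap = π/4 × (26.6 cm)² = 555.7 cm^2
Rod-side annular area A_ann = π/4 × (26.6² − 20.2²) = 235.2 cm^2
Piston speed v = Q_in/A_cap; rod-end outflow Q_out = v × A_ann = Q_in × A_ann/A_cap.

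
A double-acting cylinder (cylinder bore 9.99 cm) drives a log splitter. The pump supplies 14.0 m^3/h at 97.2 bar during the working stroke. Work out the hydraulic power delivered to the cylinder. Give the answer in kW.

Hydraulic power = P × Q

W ≈ 37.8 kW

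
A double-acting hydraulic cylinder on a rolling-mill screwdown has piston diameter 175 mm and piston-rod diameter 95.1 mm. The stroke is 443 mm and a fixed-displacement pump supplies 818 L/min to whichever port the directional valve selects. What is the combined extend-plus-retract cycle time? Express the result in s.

Cap-side area A_cap = π/4 × (175 mm)² = 24050 mm^2
Rod-side annular area A_ann = π/4 × (175² − 95.1²) = 16950 mm^2
t_ext = A_cap·L/Q = 0.7816 s
t_ret = A_ann·L/Q = 0.5508 s
t_cycle = t_ext + t_ret

t ≈ 1.33 s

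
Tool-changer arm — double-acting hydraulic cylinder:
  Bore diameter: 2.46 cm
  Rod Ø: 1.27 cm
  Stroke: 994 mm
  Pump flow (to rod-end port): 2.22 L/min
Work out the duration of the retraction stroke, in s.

Rod-side annular area A_ann = π/4 × (2.46² − 1.27²) = 3.486 cm^2
Swept volume V = A × L; t = V / Q = A·L / Q

t ≈ 9.37 s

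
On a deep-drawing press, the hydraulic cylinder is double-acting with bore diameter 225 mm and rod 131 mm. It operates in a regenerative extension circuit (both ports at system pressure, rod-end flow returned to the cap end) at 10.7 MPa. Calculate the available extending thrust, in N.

With equal pressure on both faces, forces on the annular region cancel; the net push is pressure × rod cross-section.
Rod cross-section A_rod = π/4 × (131 mm)² = 13480 mm^2
F = P × A_rod

F ≈ 1.44e5 N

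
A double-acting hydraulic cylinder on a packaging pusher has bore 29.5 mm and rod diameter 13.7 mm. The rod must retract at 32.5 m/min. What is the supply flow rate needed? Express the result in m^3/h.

Q ≈ 1.05 m^3/h

Rod-side annular area A_ann = π/4 × (29.5² − 13.7²) = 536.1 mm^2
Q = A × v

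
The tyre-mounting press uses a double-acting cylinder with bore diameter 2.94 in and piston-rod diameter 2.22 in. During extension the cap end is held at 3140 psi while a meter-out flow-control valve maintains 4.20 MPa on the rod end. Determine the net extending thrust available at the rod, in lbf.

Cap-side area A_cap = π/4 × (2.94 in)² = 6.789 in^2
Rod-side annular area A_ann = π/4 × (2.94² − 2.22²) = 2.918 in^2
Net thrust = P_cap·A_cap − P_rod·A_ann = 21320 lbf − 1777 lbf

F ≈ 19500 lbf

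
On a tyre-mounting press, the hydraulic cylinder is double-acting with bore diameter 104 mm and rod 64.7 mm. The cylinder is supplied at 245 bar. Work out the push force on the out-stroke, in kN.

F ≈ 208 kN

Cap-side area A_cap = π/4 × (104 mm)² = 8495 mm^2
F = P × A_cap = 245 bar × A_cap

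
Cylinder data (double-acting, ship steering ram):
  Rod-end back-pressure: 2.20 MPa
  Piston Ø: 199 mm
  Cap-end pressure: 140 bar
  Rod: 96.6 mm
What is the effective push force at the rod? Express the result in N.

F ≈ 3.83e5 N

Cap-side area A_cap = π/4 × (199 mm)² = 31100 mm^2
Rod-side annular area A_ann = π/4 × (199² − 96.6²) = 23770 mm^2
Net thrust = P_cap·A_cap − P_rod·A_ann = 4.354e5 N − 52300 N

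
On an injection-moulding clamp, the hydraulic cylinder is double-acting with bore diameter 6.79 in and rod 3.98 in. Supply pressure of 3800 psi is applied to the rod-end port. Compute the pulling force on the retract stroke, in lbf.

Rod-side annular area A_ann = π/4 × (6.79² − 3.98²) = 23.77 in^2
On retraction the pressure acts on the annular area (bore minus rod).
F = P × A_ann

F ≈ 90300 lbf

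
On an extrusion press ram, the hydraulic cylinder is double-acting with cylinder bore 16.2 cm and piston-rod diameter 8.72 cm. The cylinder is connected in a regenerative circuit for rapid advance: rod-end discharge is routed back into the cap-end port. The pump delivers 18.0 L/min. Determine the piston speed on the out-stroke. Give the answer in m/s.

In regeneration the rod-end outflow joins the pump flow into the cap end, so the net volume the pump must supply per unit advance equals the rod cross-section area.
Rod cross-section A_rod = π/4 × (8.72 cm)² = 59.72 cm^2
v = Q_pump / A_rod

v ≈ 0.0502 m/s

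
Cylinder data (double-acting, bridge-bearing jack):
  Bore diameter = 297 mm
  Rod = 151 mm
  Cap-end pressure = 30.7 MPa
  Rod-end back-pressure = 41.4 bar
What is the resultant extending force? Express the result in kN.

Cap-side area A_cap = π/4 × (297 mm)² = 69280 mm^2
Rod-side annular area A_ann = π/4 × (297² − 151²) = 51370 mm^2
Net thrust = P_cap·A_cap − P_rod·A_ann = 2127 kN − 212.7 kN

F ≈ 1910 kN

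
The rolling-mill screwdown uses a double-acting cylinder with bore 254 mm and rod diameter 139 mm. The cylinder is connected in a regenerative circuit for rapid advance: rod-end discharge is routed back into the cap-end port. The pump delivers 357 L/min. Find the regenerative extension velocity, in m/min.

v ≈ 23.5 m/min

In regeneration the rod-end outflow joins the pump flow into the cap end, so the net volume the pump must supply per unit advance equals the rod cross-section area.
Rod cross-section A_rod = π/4 × (139 mm)² = 15170 mm^2
v = Q_pump / A_rod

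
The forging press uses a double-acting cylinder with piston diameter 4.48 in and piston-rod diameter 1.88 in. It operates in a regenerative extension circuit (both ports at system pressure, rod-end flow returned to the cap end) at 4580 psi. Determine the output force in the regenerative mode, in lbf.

F ≈ 12700 lbf

With equal pressure on both faces, forces on the annular region cancel; the net push is pressure × rod cross-section.
Rod cross-section A_rod = π/4 × (1.88 in)² = 2.776 in^2
F = P × A_rod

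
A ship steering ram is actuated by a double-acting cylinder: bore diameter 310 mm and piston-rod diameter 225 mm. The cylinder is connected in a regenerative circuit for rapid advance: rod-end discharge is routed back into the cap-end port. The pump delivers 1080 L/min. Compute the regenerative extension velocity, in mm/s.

In regeneration the rod-end outflow joins the pump flow into the cap end, so the net volume the pump must supply per unit advance equals the rod cross-section area.
Rod cross-section A_rod = π/4 × (225 mm)² = 39760 mm^2
v = Q_pump / A_rod

v ≈ 453 mm/s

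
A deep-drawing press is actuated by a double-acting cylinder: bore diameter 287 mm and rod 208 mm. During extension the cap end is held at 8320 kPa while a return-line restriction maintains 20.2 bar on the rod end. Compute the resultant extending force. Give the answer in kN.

Cap-side area A_cap = π/4 × (287 mm)² = 64690 mm^2
Rod-side annular area A_ann = π/4 × (287² − 208²) = 30710 mm^2
Net thrust = P_cap·A_cap − P_rod·A_ann = 538.2 kN − 62.04 kN

F ≈ 476 kN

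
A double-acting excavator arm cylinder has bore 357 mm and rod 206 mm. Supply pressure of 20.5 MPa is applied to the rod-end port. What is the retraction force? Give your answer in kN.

F ≈ 1370 kN

Rod-side annular area A_ann = π/4 × (357² − 206²) = 66770 mm^2
On retraction the pressure acts on the annular area (bore minus rod).
F = P × A_ann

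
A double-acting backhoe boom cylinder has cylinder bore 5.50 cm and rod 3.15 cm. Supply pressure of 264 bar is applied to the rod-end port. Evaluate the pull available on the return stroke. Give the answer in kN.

F ≈ 42.1 kN

Rod-side annular area A_ann = π/4 × (5.50² − 3.15²) = 15.97 cm^2
On retraction the pressure acts on the annular area (bore minus rod).
F = P × A_ann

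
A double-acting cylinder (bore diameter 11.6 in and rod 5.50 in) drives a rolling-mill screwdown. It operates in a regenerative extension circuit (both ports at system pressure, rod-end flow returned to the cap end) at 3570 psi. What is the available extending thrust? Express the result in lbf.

With equal pressure on both faces, forces on the annular region cancel; the net push is pressure × rod cross-section.
Rod cross-section A_rod = π/4 × (5.50 in)² = 23.76 in^2
F = P × A_rod

F ≈ 84800 lbf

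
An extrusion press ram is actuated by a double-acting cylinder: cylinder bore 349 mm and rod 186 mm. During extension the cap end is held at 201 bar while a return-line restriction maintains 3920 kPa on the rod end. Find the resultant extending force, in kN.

Cap-side area A_cap = π/4 × (349 mm)² = 95660 mm^2
Rod-side annular area A_ann = π/4 × (349² − 186²) = 68490 mm^2
Net thrust = P_cap·A_cap − P_rod·A_ann = 1923 kN − 268.5 kN

F ≈ 1650 kN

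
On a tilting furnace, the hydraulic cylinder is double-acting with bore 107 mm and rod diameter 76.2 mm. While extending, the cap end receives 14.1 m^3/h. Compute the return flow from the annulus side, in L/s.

Cap-side area A_cap = π/4 × (107 mm)² = 8992 mm^2
Rod-side annular area A_ann = π/4 × (107² − 76.2²) = 4432 mm^2
Piston speed v = Q_in/A_cap; rod-end outflow Q_out = v × A_ann = Q_in × A_ann/A_cap.

Q_out ≈ 1.93 L/s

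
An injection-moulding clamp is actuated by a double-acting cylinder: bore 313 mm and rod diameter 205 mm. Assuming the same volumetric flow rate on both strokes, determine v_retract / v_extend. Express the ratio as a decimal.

Cap-side area A_cap = π/4 × (313 mm)² = 76940 mm^2
Rod-side annular area A_ann = π/4 × (313² − 205²) = 43940 mm^2
For equal Q, v ∝ 1/A, so v_ret/v_ext = A_cap/A_ann.

v_ret/v_ext ≈ 1.75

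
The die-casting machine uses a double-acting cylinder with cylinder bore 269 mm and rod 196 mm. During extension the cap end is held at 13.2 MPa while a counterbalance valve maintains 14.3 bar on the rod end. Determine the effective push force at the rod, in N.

F ≈ 7.12e5 N

Cap-side area A_cap = π/4 × (269 mm)² = 56830 mm^2
Rod-side annular area A_ann = π/4 × (269² − 196²) = 26660 mm^2
Net thrust = P_cap·A_cap − P_rod·A_ann = 7.502e5 N − 38120 N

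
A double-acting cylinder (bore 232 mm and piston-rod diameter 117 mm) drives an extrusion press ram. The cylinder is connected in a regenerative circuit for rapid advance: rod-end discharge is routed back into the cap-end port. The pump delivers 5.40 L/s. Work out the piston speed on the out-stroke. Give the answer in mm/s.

In regeneration the rod-end outflow joins the pump flow into the cap end, so the net volume the pump must supply per unit advance equals the rod cross-section area.
Rod cross-section A_rod = π/4 × (117 mm)² = 10750 mm^2
v = Q_pump / A_rod

v ≈ 502 mm/s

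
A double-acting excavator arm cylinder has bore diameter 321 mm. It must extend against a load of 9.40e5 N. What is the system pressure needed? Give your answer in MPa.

Cap-side area A_cap = π/4 × (321 mm)² = 80930 mm^2
P = F / A = 9.40e5 N / A

P ≈ 11.6 MPa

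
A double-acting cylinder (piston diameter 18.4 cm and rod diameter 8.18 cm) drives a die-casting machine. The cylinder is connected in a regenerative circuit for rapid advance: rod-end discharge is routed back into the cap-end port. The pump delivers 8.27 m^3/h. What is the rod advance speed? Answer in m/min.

In regeneration the rod-end outflow joins the pump flow into the cap end, so the net volume the pump must supply per unit advance equals the rod cross-section area.
Rod cross-section A_rod = π/4 × (8.18 cm)² = 52.55 cm^2
v = Q_pump / A_rod

v ≈ 26.2 m/min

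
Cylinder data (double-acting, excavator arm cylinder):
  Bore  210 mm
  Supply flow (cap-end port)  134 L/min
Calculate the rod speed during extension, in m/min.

Cap-side area A_cap = π/4 × (210 mm)² = 34640 mm^2
v = Q / A

v ≈ 3.87 m/min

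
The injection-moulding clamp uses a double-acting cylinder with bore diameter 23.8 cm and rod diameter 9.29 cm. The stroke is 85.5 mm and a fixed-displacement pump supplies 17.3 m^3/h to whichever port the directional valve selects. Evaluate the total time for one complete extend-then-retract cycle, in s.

Cap-side area A_cap = π/4 × (23.8 cm)² = 444.9 cm^2
Rod-side annular area A_ann = π/4 × (23.8² − 9.29²) = 377.1 cm^2
t_ext = A_cap·L/Q = 0.7915 s
t_ret = A_ann·L/Q = 0.6709 s
t_cycle = t_ext + t_ret

t ≈ 1.46 s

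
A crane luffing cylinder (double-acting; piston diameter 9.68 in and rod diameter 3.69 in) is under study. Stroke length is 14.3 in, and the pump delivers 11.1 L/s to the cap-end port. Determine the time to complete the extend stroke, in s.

Cap-side area A_cap = π/4 × (9.68 in)² = 73.59 in^2
Swept volume V = A × L; t = V / Q = A·L / Q

t ≈ 1.55 s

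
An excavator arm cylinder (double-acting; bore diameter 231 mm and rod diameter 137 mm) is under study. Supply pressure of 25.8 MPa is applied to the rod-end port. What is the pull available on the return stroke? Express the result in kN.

Rod-side annular area A_ann = π/4 × (231² − 137²) = 27170 mm^2
On retraction the pressure acts on the annular area (bore minus rod).
F = P × A_ann

F ≈ 701 kN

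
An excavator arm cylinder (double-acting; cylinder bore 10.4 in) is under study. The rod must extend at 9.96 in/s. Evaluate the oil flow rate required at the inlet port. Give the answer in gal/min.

Cap-side area A_cap = π/4 × (10.4 in)² = 84.95 in^2
Q = A × v

Q ≈ 220 gal/min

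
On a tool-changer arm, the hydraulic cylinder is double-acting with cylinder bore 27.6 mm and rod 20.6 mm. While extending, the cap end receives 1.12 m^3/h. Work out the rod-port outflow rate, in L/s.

Q_out ≈ 0.138 L/s

Cap-side area A_cap = π/4 × (27.6 mm)² = 598.3 mm^2
Rod-side annular area A_ann = π/4 × (27.6² − 20.6²) = 265.0 mm^2
Piston speed v = Q_in/A_cap; rod-end outflow Q_out = v × A_ann = Q_in × A_ann/A_cap.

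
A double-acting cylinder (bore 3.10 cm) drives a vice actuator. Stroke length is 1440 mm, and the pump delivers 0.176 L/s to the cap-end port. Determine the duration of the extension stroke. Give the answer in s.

Cap-side area A_cap = π/4 × (3.10 cm)² = 7.548 cm^2
Swept volume V = A × L; t = V / Q = A·L / Q

t ≈ 6.18 s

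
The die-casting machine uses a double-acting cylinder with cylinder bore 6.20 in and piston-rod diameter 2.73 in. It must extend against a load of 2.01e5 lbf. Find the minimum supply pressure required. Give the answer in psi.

Cap-side area A_cap = π/4 × (6.20 in)² = 30.19 in^2
P = F / A = 2.01e5 lbf / A

P ≈ 6660 psi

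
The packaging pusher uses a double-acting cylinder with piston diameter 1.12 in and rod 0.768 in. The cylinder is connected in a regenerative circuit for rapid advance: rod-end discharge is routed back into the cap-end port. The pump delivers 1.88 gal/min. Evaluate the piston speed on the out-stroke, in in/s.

v ≈ 15.6 in/s

In regeneration the rod-end outflow joins the pump flow into the cap end, so the net volume the pump must supply per unit advance equals the rod cross-section area.
Rod cross-section A_rod = π/4 × (0.768 in)² = 0.4632 in^2
v = Q_pump / A_rod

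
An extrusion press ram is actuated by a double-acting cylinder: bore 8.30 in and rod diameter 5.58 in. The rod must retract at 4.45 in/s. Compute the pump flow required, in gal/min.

Q ≈ 34.3 gal/min

Rod-side annular area A_ann = π/4 × (8.30² − 5.58²) = 29.65 in^2
Q = A × v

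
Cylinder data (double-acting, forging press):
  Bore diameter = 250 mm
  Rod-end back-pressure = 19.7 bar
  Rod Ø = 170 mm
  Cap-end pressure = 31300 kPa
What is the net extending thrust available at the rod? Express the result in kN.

F ≈ 1480 kN

Cap-side area A_cap = π/4 × (250 mm)² = 49090 mm^2
Rod-side annular area A_ann = π/4 × (250² − 170²) = 26390 mm^2
Net thrust = P_cap·A_cap − P_rod·A_ann = 1536 kN − 51.99 kN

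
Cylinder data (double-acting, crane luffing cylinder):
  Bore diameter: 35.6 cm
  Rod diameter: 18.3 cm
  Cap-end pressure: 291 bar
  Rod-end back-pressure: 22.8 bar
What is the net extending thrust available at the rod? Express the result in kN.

Cap-side area A_cap = π/4 × (35.6 cm)² = 995.4 cm^2
Rod-side annular area A_ann = π/4 × (35.6² − 18.3²) = 732.4 cm^2
Net thrust = P_cap·A_cap − P_rod·A_ann = 2897 kN − 167.0 kN

F ≈ 2730 kN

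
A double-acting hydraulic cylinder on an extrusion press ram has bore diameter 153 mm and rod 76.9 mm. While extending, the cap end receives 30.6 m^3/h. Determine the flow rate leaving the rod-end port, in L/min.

Q_out ≈ 381 L/min

Cap-side area A_cap = π/4 × (153 mm)² = 18390 mm^2
Rod-side annular area A_ann = π/4 × (153² − 76.9²) = 13740 mm^2
Piston speed v = Q_in/A_cap; rod-end outflow Q_out = v × A_ann = Q_in × A_ann/A_cap.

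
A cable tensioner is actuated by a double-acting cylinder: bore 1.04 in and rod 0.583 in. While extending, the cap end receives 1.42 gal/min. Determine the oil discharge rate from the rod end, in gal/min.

Q_out ≈ 0.974 gal/min

Cap-side area A_cap = π/4 × (1.04 in)² = 0.8495 in^2
Rod-side annular area A_ann = π/4 × (1.04² − 0.583²) = 0.5825 in^2
Piston speed v = Q_in/A_cap; rod-end outflow Q_out = v × A_ann = Q_in × A_ann/A_cap.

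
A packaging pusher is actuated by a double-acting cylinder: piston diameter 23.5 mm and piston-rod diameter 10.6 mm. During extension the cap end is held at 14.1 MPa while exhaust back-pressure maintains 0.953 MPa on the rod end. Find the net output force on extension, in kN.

Cap-side area A_cap = π/4 × (23.5 mm)² = 433.7 mm^2
Rod-side annular area A_ann = π/4 × (23.5² − 10.6²) = 345.5 mm^2
Net thrust = P_cap·A_cap − P_rod·A_ann = 6.116 kN − 0.3293 kN

F ≈ 5.79 kN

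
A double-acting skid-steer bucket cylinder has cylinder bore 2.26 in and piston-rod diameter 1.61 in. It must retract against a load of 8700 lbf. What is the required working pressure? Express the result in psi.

P ≈ 4400 psi

Rod-side annular area A_ann = π/4 × (2.26² − 1.61²) = 1.976 in^2
Retraction: pressure acts on the annular area.
P = F / A = 8700 lbf / A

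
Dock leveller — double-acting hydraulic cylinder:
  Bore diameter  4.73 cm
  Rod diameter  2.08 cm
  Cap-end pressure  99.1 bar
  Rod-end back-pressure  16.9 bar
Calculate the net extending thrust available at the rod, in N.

F ≈ 15000 N

Cap-side area A_cap = π/4 × (4.73 cm)² = 17.57 cm^2
Rod-side annular area A_ann = π/4 × (4.73² − 2.08²) = 14.17 cm^2
Net thrust = P_cap·A_cap − P_rod·A_ann = 17410 N − 2395 N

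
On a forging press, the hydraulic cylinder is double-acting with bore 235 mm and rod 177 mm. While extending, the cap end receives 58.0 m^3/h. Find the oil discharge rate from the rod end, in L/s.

Cap-side area A_cap = π/4 × (235 mm)² = 43370 mm^2
Rod-side annular area A_ann = π/4 × (235² − 177²) = 18770 mm^2
Piston speed v = Q_in/A_cap; rod-end outflow Q_out = v × A_ann = Q_in × A_ann/A_cap.

Q_out ≈ 6.97 L/s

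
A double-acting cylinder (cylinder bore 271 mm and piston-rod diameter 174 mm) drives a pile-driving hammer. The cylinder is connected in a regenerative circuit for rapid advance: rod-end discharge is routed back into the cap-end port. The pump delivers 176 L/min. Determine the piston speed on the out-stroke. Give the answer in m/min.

In regeneration the rod-end outflow joins the pump flow into the cap end, so the net volume the pump must supply per unit advance equals the rod cross-section area.
Rod cross-section A_rod = π/4 × (174 mm)² = 23780 mm^2
v = Q_pump / A_rod

v ≈ 7.40 m/min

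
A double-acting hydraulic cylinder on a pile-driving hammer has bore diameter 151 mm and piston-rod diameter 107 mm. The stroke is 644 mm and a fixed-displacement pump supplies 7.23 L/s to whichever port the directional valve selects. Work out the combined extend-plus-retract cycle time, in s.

Cap-side area A_cap = π/4 × (151 mm)² = 17910 mm^2
Rod-side annular area A_ann = π/4 × (151² − 107²) = 8916 mm^2
t_ext = A_cap·L/Q = 1.595 s
t_ret = A_ann·L/Q = 0.7942 s
t_cycle = t_ext + t_ret

t ≈ 2.39 s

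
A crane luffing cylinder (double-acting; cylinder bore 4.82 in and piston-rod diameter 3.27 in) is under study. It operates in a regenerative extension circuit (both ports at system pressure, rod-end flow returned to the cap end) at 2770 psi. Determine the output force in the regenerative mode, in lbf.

With equal pressure on both faces, forces on the annular region cancel; the net push is pressure × rod cross-section.
Rod cross-section A_rod = π/4 × (3.27 in)² = 8.398 in^2
F = P × A_rod

F ≈ 23300 lbf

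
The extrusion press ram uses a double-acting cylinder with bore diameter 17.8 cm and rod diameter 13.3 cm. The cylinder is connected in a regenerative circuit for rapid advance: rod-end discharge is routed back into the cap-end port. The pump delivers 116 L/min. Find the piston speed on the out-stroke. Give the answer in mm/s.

v ≈ 139 mm/s

In regeneration the rod-end outflow joins the pump flow into the cap end, so the net volume the pump must supply per unit advance equals the rod cross-section area.
Rod cross-section A_rod = π/4 × (13.3 cm)² = 138.9 cm^2
v = Q_pump / A_rod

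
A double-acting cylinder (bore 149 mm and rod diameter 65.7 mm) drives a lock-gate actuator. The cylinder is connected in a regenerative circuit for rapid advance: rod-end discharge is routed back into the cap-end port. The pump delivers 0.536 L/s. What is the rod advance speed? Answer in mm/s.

In regeneration the rod-end outflow joins the pump flow into the cap end, so the net volume the pump must supply per unit advance equals the rod cross-section area.
Rod cross-section A_rod = π/4 × (65.7 mm)² = 3390 mm^2
v = Q_pump / A_rod

v ≈ 158 mm/s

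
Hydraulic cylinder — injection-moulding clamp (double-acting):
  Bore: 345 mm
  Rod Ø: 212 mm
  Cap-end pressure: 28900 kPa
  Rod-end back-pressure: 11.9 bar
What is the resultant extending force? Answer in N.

F ≈ 2.63e6 N

Cap-side area A_cap = π/4 × (345 mm)² = 93480 mm^2
Rod-side annular area A_ann = π/4 × (345² − 212²) = 58180 mm^2
Net thrust = P_cap·A_cap − P_rod·A_ann = 2.702e6 N − 69240 N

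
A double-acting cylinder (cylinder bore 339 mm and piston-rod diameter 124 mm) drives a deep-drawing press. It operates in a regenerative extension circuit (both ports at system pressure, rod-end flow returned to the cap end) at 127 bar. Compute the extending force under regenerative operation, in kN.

With equal pressure on both faces, forces on the annular region cancel; the net push is pressure × rod cross-section.
Rod cross-section A_rod = π/4 × (124 mm)² = 12080 mm^2
F = P × A_rod

F ≈ 153 kN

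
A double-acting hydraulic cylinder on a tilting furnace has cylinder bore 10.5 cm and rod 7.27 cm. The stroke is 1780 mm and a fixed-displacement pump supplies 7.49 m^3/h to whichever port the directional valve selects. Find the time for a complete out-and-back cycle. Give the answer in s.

Cap-side area A_cap = π/4 × (10.5 cm)² = 86.59 cm^2
Rod-side annular area A_ann = π/4 × (10.5² − 7.27²) = 45.08 cm^2
t_ext = A_cap·L/Q = 7.408 s
t_ret = A_ann·L/Q = 3.857 s
t_cycle = t_ext + t_ret

t ≈ 11.3 s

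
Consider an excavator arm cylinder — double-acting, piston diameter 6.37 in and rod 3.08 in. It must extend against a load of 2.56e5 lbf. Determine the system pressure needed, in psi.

Cap-side area A_cap = π/4 × (6.37 in)² = 31.87 in^2
P = F / A = 2.56e5 lbf / A

P ≈ 8030 psi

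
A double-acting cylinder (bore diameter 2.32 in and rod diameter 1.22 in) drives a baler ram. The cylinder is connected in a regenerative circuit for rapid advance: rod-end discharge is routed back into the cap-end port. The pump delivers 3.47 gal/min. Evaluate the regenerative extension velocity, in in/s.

v ≈ 11.4 in/s

In regeneration the rod-end outflow joins the pump flow into the cap end, so the net volume the pump must supply per unit advance equals the rod cross-section area.
Rod cross-section A_rod = π/4 × (1.22 in)² = 1.169 in^2
v = Q_pump / A_rod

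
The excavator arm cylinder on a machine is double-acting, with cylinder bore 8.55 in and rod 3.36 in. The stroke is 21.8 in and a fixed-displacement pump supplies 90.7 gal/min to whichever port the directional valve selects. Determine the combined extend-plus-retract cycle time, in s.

t ≈ 6.62 s

Cap-side area A_cap = π/4 × (8.55 in)² = 57.41 in^2
Rod-side annular area A_ann = π/4 × (8.55² − 3.36²) = 48.55 in^2
t_ext = A_cap·L/Q = 3.584 s
t_ret = A_ann·L/Q = 3.031 s
t_cycle = t_ext + t_ret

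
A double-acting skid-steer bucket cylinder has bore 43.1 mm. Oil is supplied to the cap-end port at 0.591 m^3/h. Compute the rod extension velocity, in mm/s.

Cap-side area A_cap = π/4 × (43.1 mm)² = 1459 mm^2
v = Q / A

v ≈ 113 mm/s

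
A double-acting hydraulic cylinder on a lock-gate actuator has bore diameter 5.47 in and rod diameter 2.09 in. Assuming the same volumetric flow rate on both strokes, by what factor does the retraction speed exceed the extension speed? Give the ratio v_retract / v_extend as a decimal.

Cap-side area A_cap = π/4 × (5.47 in)² = 23.50 in^2
Rod-side annular area A_ann = π/4 × (5.47² − 2.09²) = 20.07 in^2
For equal Q, v ∝ 1/A, so v_ret/v_ext = A_cap/A_ann.

v_ret/v_ext ≈ 1.17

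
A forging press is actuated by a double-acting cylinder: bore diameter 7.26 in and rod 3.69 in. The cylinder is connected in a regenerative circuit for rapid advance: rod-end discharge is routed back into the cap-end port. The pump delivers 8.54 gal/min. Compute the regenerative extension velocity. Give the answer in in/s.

In regeneration the rod-end outflow joins the pump flow into the cap end, so the net volume the pump must supply per unit advance equals the rod cross-section area.
Rod cross-section A_rod = π/4 × (3.69 in)² = 10.69 in^2
v = Q_pump / A_rod

v ≈ 3.07 in/s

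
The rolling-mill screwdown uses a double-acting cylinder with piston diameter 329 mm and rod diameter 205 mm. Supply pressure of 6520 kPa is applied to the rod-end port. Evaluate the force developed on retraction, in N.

F ≈ 3.39e5 N

Rod-side annular area A_ann = π/4 × (329² − 205²) = 52010 mm^2
On retraction the pressure acts on the annular area (bore minus rod).
F = P × A_ann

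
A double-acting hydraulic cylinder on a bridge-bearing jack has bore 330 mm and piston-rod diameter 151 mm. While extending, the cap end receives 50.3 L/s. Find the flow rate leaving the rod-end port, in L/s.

Cap-side area A_cap = π/4 × (330 mm)² = 85530 mm^2
Rod-side annular area A_ann = π/4 × (330² − 151²) = 67620 mm^2
Piston speed v = Q_in/A_cap; rod-end outflow Q_out = v × A_ann = Q_in × A_ann/A_cap.

Q_out ≈ 39.8 L/s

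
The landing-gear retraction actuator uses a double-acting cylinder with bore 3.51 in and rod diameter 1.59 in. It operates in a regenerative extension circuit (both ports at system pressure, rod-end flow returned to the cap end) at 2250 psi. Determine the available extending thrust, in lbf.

F ≈ 4470 lbf

With equal pressure on both faces, forces on the annular region cancel; the net push is pressure × rod cross-section.
Rod cross-section A_rod = π/4 × (1.59 in)² = 1.986 in^2
F = P × A_rod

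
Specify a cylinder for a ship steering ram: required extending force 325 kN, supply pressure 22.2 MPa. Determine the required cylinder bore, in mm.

Extension force acts on the full piston face: F = P × (π/4)D².
D = √(4F / (πP)) = √(4 × 325 kN / (π × 22.2 MPa))

D ≈ 137 mm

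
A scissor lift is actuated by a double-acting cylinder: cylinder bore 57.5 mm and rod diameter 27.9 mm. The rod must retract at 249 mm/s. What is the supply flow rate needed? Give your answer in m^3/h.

Rod-side annular area A_ann = π/4 × (57.5² − 27.9²) = 1985 mm^2
Q = A × v

Q ≈ 1.78 m^3/h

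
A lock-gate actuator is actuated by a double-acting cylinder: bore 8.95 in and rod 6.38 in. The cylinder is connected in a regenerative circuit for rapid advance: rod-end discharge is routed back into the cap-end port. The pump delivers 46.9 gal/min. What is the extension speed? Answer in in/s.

In regeneration the rod-end outflow joins the pump flow into the cap end, so the net volume the pump must supply per unit advance equals the rod cross-section area.
Rod cross-section A_rod = π/4 × (6.38 in)² = 31.97 in^2
v = Q_pump / A_rod

v ≈ 5.65 in/s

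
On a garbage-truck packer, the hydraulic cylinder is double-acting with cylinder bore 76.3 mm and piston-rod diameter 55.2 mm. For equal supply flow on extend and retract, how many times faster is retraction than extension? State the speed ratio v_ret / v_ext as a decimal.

Cap-side area A_cap = π/4 × (76.3 mm)² = 4572 mm^2
Rod-side annular area A_ann = π/4 × (76.3² − 55.2²) = 2179 mm^2
For equal Q, v ∝ 1/A, so v_ret/v_ext = A_cap/A_ann.

v_ret/v_ext ≈ 2.10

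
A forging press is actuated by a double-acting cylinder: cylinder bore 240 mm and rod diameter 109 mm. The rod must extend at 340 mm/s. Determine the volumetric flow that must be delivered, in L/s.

Q ≈ 15.4 L/s

Cap-side area A_cap = π/4 × (240 mm)² = 45240 mm^2
Q = A × v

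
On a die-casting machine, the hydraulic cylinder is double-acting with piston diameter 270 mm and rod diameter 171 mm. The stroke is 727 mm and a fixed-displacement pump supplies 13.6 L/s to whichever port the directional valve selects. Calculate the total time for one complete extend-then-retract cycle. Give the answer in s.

t ≈ 4.89 s

Cap-side area A_cap = π/4 × (270 mm)² = 57260 mm^2
Rod-side annular area A_ann = π/4 × (270² − 171²) = 34290 mm^2
t_ext = A_cap·L/Q = 3.061 s
t_ret = A_ann·L/Q = 1.833 s
t_cycle = t_ext + t_ret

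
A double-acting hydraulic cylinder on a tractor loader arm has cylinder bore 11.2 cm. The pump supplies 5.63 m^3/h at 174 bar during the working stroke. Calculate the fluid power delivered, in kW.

Hydraulic power = P × Q

W ≈ 27.2 kW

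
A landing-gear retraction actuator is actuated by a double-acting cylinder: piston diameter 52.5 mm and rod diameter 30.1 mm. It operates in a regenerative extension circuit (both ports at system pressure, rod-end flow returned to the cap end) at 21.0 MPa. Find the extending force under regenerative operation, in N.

F ≈ 14900 N

With equal pressure on both faces, forces on the annular region cancel; the net push is pressure × rod cross-section.
Rod cross-section A_rod = π/4 × (30.1 mm)² = 711.6 mm^2
F = P × A_rod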